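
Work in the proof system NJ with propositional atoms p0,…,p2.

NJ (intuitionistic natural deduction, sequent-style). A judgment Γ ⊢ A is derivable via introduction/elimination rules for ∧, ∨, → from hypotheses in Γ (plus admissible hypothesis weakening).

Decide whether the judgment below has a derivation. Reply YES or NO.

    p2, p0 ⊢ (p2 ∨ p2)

Derivation (root first):
[Wk] p2, p0 ⊢ (p2 ∨ p2)
  [∨I₂] p2 ⊢ (p2 ∨ p2)
    [Ax] p2 ⊢ p2

Result: YES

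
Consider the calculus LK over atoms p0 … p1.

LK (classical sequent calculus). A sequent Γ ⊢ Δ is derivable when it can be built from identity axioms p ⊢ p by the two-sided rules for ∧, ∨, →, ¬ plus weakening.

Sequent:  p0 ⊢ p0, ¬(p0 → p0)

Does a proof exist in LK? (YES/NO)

Derivation trace:
[¬R] p0 ⊢ p0, ¬(p0 → p0)
  [→L] p0, (p0 → p0) ⊢ p0
    [Ax] p0 ⊢ p0
    [Ax] p0 ⊢ p0

Result: YES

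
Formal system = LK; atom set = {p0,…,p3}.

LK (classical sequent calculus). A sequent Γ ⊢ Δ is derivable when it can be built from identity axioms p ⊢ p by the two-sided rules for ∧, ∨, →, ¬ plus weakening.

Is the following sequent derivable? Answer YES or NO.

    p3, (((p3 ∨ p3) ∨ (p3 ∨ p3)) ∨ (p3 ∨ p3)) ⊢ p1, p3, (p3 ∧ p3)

Proof tree:
[∨L] p3, (((p3 ∨ p3) ∨ (p3 ∨ p3)) ∨ (p3 ∨ p3)) ⊢ p1, p3, (p3 ∧ p3)
  [WR] ((p3 ∨ p3) ∨ (p3 ∨ p3)) ⊢ p3, p1
    [∨L] ((p3 ∨ p3) ∨ (p3 ∨ p3)) ⊢ p3
      [∨L] (p3 ∨ p3) ⊢ p3
        [Ax] p3 ⊢ p3
        [Ax] p3 ⊢ p3
      [∨L] (p3 ∨ p3) ⊢ p3
        [Ax] p3 ⊢ p3
        [Ax] p3 ⊢ p3
  [∧R] p3, (p3 ∨ p3) ⊢ (p3 ∧ p3)
    [∨L] (p3 ∨ p3) ⊢ p3
      [Ax] p3 ⊢ p3
      [Ax] p3 ⊢ p3
    [Ax] p3 ⊢ p3

Result: YES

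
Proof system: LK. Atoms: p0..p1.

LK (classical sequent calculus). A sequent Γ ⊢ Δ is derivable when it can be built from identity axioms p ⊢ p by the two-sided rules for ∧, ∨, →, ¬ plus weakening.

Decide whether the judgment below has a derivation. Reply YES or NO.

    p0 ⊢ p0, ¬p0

Derivation trace:
[WL] p0 ⊢ p0, ¬p0
  [¬R]  ⊢ p0, ¬p0
    [Ax] p0 ⊢ p0

Result: YES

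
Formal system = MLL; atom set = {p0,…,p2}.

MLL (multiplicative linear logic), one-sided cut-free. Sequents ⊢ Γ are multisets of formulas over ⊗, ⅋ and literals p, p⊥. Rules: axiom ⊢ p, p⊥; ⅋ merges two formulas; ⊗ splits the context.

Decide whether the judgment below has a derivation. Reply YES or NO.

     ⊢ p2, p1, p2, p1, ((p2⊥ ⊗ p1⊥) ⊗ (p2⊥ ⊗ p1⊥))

Proof tree:
[⊗]  ⊢ p2, p1, p2, p1, ((p2⊥ ⊗ p1⊥) ⊗ (p2⊥ ⊗ p1⊥))
  [⊗]  ⊢ p2, p1, (p2⊥ ⊗ p1⊥)
    [Ax]  ⊢ p2, p2⊥
    [Ax]  ⊢ p1, p1⊥
  [⊗]  ⊢ p2, p1, (p2⊥ ⊗ p1⊥)
    [Ax]  ⊢ p2, p2⊥
    [Ax]  ⊢ p1, p1⊥

Result: YES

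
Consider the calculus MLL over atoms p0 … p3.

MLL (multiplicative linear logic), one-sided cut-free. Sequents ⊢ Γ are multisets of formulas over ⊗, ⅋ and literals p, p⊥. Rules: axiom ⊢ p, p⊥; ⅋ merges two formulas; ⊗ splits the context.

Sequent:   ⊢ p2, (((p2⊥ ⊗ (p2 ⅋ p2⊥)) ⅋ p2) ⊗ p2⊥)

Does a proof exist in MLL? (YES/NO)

Derivation trace:
[⊗]  ⊢ p2, (((p2⊥ ⊗ (p2 ⅋ p2⊥)) ⅋ p2) ⊗ p2⊥)
  [⅋]  ⊢ ((p2⊥ ⊗ (p2 ⅋ p2⊥)) ⅋ p2)
    [⊗]  ⊢ p2, (p2⊥ ⊗ (p2 ⅋ p2⊥))
      [Ax]  ⊢ p2, p2⊥
      [⅋]  ⊢ (p2 ⅋ p2⊥)
        [Ax]  ⊢ p2, p2⊥
  [Ax]  ⊢ p2, p2⊥

Result: YES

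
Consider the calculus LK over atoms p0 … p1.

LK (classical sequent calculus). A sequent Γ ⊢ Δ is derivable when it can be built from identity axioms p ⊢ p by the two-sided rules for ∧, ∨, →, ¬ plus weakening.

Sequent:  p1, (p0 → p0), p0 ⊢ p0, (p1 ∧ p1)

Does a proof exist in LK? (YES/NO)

Derivation trace:
[∧R] p1, (p0 → p0), p0 ⊢ p0, (p1 ∧ p1)
  [WL] p1, p0, (p0 → p0), p0 ⊢ p1
    [→L] p1, p0, (p0 → p0) ⊢ p1
      [Ax] p0 ⊢ p0
      [WL] p1, p0 ⊢ p1
        [Ax] p1 ⊢ p1
  [WR] p0 ⊢ p0, p1
    [Ax] p0 ⊢ p0

Result: YES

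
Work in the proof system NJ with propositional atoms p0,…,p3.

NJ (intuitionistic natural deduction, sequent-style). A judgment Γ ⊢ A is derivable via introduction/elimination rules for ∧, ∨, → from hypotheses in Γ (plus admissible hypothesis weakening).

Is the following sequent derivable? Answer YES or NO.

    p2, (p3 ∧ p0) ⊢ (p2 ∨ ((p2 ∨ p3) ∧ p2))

Proof tree:
[∨I₂] p2, (p3 ∧ p0) ⊢ (p2 ∨ ((p2 ∨ p3) ∧ p2))
  [∧I] p2, (p3 ∧ p0) ⊢ ((p2 ∨ p3) ∧ p2)
    [∨I₁] p2, (p3 ∧ p0) ⊢ (p2 ∨ p3)
      [Wk] p2, (p3 ∧ p0) ⊢ p2
        [Ax] p2 ⊢ p2
    [Wk] p2, (p3 ∧ p0) ⊢ p2
      [Ax] p2 ⊢ p2

Result: YES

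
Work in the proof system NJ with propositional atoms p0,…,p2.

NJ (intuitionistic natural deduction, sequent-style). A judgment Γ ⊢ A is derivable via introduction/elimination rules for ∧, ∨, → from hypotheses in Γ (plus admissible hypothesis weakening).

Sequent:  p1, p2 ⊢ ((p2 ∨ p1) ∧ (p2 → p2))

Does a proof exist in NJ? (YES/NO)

Derivation trace:
[∧I] p1, p2 ⊢ ((p2 ∨ p1) ∧ (p2 → p2))
  [∨I₂] p1, p2 ⊢ (p2 ∨ p1)
    [Wk] p1, p2 ⊢ p1
      [Ax] p1 ⊢ p1
  [→I]  ⊢ (p2 → p2)
    [Ax] p2 ⊢ p2

Result: YES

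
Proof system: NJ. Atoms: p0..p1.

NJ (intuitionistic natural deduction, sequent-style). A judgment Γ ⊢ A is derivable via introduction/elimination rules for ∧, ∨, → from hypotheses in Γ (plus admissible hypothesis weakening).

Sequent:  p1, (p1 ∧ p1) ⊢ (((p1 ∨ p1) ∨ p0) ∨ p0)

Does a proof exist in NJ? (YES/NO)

Derivation trace:
[∨I₁] p1, (p1 ∧ p1) ⊢ (((p1 ∨ p1) ∨ p0) ∨ p0)
  [∨I₁] p1, (p1 ∧ p1) ⊢ ((p1 ∨ p1) ∨ p0)
    [Wk] p1, (p1 ∧ p1) ⊢ (p1 ∨ p1)
      [∨I₁] p1 ⊢ (p1 ∨ p1)
        [Ax] p1 ⊢ p1

Result: YES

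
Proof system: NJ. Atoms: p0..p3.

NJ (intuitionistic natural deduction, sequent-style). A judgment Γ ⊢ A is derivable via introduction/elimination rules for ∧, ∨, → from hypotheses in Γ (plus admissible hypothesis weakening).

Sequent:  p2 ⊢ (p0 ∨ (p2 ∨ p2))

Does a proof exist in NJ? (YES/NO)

Proof tree:
[∨I₂] p2 ⊢ (p0 ∨ (p2 ∨ p2))
  [∨I₁] p2 ⊢ (p2 ∨ p2)
    [Ax] p2 ⊢ p2

Result: YES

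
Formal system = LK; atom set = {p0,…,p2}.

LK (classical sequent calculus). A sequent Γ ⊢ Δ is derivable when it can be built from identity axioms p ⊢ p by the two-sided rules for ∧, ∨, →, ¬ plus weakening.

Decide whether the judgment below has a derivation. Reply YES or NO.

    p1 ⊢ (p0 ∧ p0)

Enumerate valuations to refute Γ ⊢ Δ:
  v=000: Γ:[p1=F] Δ:[(p0 ∧ p0)=F] refutes=False
  v=001: Γ:[p1=F] Δ:[(p0 ∧ p0)=F] refutes=False
  v=010: Γ:[p1=T] Δ:[(p0 ∧ p0)=F] refutes=True  ← countermodel

Result: NO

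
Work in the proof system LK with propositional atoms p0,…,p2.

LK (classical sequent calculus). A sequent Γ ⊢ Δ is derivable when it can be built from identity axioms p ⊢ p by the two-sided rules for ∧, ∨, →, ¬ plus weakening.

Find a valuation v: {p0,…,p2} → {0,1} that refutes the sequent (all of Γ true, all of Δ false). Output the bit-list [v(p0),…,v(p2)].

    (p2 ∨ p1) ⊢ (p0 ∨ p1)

Enumerate valuations to refute Γ ⊢ Δ:
  v=000: Γ:[(p2 ∨ p1)=F] Δ:[(p0 ∨ p1)=F] refutes=False
  v=001: Γ:[(p2 ∨ p1)=T] Δ:[(p0 ∨ p1)=F] refutes=True  ← countermodel

Result: [0, 0, 1]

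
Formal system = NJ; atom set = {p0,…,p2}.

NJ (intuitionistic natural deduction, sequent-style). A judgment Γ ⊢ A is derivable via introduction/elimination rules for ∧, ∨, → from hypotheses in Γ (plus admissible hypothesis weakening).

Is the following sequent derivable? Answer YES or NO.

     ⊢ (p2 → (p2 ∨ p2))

Derivation (root first):
[→I]  ⊢ (p2 → (p2 ∨ p2))
  [∨I₁] p2 ⊢ (p2 ∨ p2)
    [Ax] p2 ⊢ p2

Result: YES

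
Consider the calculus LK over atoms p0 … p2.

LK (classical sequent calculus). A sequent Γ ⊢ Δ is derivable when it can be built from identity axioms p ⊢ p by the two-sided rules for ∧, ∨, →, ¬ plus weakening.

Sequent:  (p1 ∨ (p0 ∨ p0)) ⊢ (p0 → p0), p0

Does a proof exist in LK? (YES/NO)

Proof tree:
[∨L] (p1 ∨ (p0 ∨ p0)) ⊢ (p0 → p0), p0
  [→R] p1 ⊢ (p0 → p0)
    [WL] p0, p1 ⊢ p0
      [Ax] p0 ⊢ p0
  [∨L] (p0 ∨ p0) ⊢ p0
    [Ax] p0 ⊢ p0
    [Ax] p0 ⊢ p0

Result: YES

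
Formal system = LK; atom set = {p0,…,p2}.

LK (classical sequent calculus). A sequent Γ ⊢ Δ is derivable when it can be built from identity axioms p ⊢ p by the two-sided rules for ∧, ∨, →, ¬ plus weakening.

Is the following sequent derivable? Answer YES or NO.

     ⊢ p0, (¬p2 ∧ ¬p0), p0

Search for a countermodel by truth-table:
  v=000: Γ:[] Δ:[p0=F, (¬p2 ∧ ¬p0)=T, p0=F] refutes=False
  v=001: Γ:[] Δ:[p0=F, (¬p2 ∧ ¬p0)=F, p0=F] refutes=True  ← countermodel

Result: NO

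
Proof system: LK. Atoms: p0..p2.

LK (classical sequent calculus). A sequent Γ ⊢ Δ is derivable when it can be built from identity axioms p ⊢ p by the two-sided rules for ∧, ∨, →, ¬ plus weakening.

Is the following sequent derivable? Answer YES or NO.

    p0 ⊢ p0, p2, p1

Derivation trace:
[WR] p0 ⊢ p0, p2, p1
  [WR] p0 ⊢ p0, p2
    [Ax] p0 ⊢ p0

Result: YES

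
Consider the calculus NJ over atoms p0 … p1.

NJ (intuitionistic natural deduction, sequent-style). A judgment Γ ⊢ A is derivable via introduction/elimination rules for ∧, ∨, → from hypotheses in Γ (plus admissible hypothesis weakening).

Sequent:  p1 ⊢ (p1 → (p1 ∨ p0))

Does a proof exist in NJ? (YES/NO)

Derivation trace:
[→I] p1 ⊢ (p1 → (p1 ∨ p0))
  [∨I₁] p1, p1 ⊢ (p1 ∨ p0)
    [Wk] p1, p1 ⊢ p1
      [Ax] p1 ⊢ p1

Result: YES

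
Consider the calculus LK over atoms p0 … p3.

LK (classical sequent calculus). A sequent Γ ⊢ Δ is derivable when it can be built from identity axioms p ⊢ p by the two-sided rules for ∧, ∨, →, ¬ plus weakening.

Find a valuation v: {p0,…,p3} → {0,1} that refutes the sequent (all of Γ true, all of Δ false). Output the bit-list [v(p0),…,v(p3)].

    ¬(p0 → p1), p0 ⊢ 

Truth-table refutation:
  v=0000: Γ:[¬(p0 → p1)=F, p0=F] Δ:[] refutes=False
  v=0001: Γ:[¬(p0 → p1)=F, p0=F] Δ:[] refutes=False
  v=0010: Γ:[¬(p0 → p1)=F, p0=F] Δ:[] refutes=False
  v=0011: Γ:[¬(p0 → p1)=F, p0=F] Δ:[] refutes=False
  v=0100: Γ:[¬(p0 → p1)=F, p0=F] Δ:[] refutes=False
  v=0101: Γ:[¬(p0 → p1)=F, p0=F] Δ:[] refutes=False
  v=0110: Γ:[¬(p0 → p1)=F, p0=F] Δ:[] refutes=False
  v=0111: Γ:[¬(p0 → p1)=F, p0=F] Δ:[] refutes=False
  v=1000: Γ:[¬(p0 → p1)=T, p0=T] Δ:[] refutes=True  ← countermodel

Result: [1, 0, 0, 0]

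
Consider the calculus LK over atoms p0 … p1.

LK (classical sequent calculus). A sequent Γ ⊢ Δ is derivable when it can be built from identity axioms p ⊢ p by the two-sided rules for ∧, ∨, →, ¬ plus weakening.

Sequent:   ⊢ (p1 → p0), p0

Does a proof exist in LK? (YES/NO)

Truth-table refutation:
  v=00: Γ:[] Δ:[(p1 → p0)=T, p0=F] refutes=False
  v=01: Γ:[] Δ:[(p1 → p0)=F, p0=F] refutes=True  ← countermodel

Result: NO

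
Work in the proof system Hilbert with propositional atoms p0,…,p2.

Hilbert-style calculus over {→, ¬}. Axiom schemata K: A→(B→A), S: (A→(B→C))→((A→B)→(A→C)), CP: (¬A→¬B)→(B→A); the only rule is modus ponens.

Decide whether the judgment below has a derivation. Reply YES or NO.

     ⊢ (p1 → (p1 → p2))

Search for a countermodel by truth-table:
  v=000: Γ:[] Δ:[(p1 → (p1 → p2))=T] refutes=False
  v=001: Γ:[] Δ:[(p1 → (p1 → p2))=T] refutes=False
  v=010: Γ:[] Δ:[(p1 → (p1 → p2))=F] refutes=True  ← countermodel

Result: NO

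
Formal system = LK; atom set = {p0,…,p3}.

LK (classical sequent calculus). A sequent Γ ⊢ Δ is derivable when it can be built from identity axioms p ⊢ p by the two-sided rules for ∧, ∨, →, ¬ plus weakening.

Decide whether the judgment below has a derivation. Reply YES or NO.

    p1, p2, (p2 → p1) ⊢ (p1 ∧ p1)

Proof tree:
[→L] p1, p2, (p2 → p1) ⊢ (p1 ∧ p1)
  [Ax] p2 ⊢ p2
  [WL] p1, p1 ⊢ (p1 ∧ p1)
    [∧R] p1 ⊢ (p1 ∧ p1)
      [Ax] p1 ⊢ p1
      [Ax] p1 ⊢ p1

Result: YES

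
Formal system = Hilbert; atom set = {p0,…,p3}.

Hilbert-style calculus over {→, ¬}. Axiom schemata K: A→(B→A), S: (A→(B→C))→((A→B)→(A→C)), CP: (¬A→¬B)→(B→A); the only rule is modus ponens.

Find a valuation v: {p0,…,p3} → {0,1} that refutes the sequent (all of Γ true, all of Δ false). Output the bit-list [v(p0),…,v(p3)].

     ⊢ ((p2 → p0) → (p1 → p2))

Truth-table refutation:
  v=0000: Γ:[] Δ:[((p2 → p0) → (p1 → p2))=T] refutes=False
  v=0001: Γ:[] Δ:[((p2 → p0) → (p1 → p2))=T] refutes=False
  v=0010: Γ:[] Δ:[((p2 → p0) → (p1 → p2))=T] refutes=False
  v=0011: Γ:[] Δ:[((p2 → p0) → (p1 → p2))=T] refutes=False
  v=0100: Γ:[] Δ:[((p2 → p0) → (p1 → p2))=F] refutes=True  ← countermodel

Result: [0, 1, 0, 0]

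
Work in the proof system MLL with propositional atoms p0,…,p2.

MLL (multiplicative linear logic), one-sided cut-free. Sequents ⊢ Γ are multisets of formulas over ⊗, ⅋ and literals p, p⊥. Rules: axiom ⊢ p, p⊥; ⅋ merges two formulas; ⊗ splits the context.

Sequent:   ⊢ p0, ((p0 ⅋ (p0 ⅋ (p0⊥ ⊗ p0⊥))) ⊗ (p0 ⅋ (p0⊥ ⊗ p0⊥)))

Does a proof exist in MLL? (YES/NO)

Proof tree:
[⊗]  ⊢ p0, ((p0 ⅋ (p0 ⅋ (p0⊥ ⊗ p0⊥))) ⊗ (p0 ⅋ (p0⊥ ⊗ p0⊥)))
  [⅋]  ⊢ (p0 ⅋ (p0 ⅋ (p0⊥ ⊗ p0⊥)))
    [⅋]  ⊢ p0, (p0 ⅋ (p0⊥ ⊗ p0⊥))
      [⊗]  ⊢ p0, p0, (p0⊥ ⊗ p0⊥)
        [Ax]  ⊢ p0, p0⊥
        [Ax]  ⊢ p0, p0⊥
  [⅋]  ⊢ p0, (p0 ⅋ (p0⊥ ⊗ p0⊥))
    [⊗]  ⊢ p0, p0, (p0⊥ ⊗ p0⊥)
      [Ax]  ⊢ p0, p0⊥
      [Ax]  ⊢ p0, p0⊥

Result: YES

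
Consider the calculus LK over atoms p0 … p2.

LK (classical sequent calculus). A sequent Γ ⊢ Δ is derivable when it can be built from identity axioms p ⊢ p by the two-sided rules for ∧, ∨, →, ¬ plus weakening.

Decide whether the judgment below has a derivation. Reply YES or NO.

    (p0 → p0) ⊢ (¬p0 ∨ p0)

Derivation (root first):
[∨R] (p0 → p0) ⊢ (¬p0 ∨ p0)
  [¬R] (p0 → p0) ⊢ p0, ¬p0
    [→L] p0, (p0 → p0) ⊢ p0
      [Ax] p0 ⊢ p0
      [Ax] p0 ⊢ p0

Result: YES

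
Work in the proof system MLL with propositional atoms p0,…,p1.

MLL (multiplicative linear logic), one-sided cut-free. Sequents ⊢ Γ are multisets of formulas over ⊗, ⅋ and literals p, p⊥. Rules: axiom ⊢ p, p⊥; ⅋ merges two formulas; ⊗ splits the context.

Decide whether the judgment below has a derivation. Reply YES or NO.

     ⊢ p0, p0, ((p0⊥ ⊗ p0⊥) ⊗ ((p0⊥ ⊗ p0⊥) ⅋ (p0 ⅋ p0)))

Derivation trace:
[⊗]  ⊢ p0, p0, ((p0⊥ ⊗ p0⊥) ⊗ ((p0⊥ ⊗ p0⊥) ⅋ (p0 ⅋ p0)))
  [⊗]  ⊢ p0, p0, (p0⊥ ⊗ p0⊥)
    [Ax]  ⊢ p0, p0⊥
    [Ax]  ⊢ p0, p0⊥
  [⅋]  ⊢ ((p0⊥ ⊗ p0⊥) ⅋ (p0 ⅋ p0))
    [⅋]  ⊢ (p0⊥ ⊗ p0⊥), (p0 ⅋ p0)
      [⊗]  ⊢ p0, p0, (p0⊥ ⊗ p0⊥)
        [Ax]  ⊢ p0, p0⊥
        [Ax]  ⊢ p0, p0⊥

Result: YES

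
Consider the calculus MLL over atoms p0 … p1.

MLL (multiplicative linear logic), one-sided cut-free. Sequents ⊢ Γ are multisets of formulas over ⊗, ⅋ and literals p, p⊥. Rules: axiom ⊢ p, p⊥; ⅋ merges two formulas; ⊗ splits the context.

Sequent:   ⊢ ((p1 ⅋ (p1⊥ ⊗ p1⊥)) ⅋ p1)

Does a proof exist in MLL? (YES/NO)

Derivation (root first):
[⅋]  ⊢ ((p1 ⅋ (p1⊥ ⊗ p1⊥)) ⅋ p1)
  [⅋]  ⊢ p1, (p1 ⅋ (p1⊥ ⊗ p1⊥))
    [⊗]  ⊢ p1, p1, (p1⊥ ⊗ p1⊥)
      [Ax]  ⊢ p1, p1⊥
      [Ax]  ⊢ p1, p1⊥

Result: YES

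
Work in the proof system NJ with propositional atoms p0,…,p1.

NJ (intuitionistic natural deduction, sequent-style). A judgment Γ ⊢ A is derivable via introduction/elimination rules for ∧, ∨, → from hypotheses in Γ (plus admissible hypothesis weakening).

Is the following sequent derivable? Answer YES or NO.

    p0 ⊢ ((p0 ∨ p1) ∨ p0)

Derivation trace:
[∨I₁] p0 ⊢ ((p0 ∨ p1) ∨ p0)
  [∨I₁] p0 ⊢ (p0 ∨ p1)
    [Ax] p0 ⊢ p0

Result: YES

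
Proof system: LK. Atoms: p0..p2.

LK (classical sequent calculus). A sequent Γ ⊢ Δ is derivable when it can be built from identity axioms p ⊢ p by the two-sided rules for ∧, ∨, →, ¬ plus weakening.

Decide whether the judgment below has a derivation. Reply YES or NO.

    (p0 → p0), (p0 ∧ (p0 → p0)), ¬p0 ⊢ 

Derivation trace:
[¬L] (p0 → p0), (p0 ∧ (p0 → p0)), ¬p0 ⊢ 
  [∧L] (p0 → p0), (p0 ∧ (p0 → p0)) ⊢ p0
    [→L] (p0 → p0), p0, (p0 → p0) ⊢ p0
      [→L] p0, (p0 → p0) ⊢ p0
        [Ax] p0 ⊢ p0
        [Ax] p0 ⊢ p0
      [Ax] p0 ⊢ p0

Result: YES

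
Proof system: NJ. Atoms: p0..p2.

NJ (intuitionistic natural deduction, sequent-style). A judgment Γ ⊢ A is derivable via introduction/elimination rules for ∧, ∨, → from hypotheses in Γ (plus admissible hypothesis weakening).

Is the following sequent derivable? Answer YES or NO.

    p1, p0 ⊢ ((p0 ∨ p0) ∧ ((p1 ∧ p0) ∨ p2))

Proof tree:
[∧I] p1, p0 ⊢ ((p0 ∨ p0) ∧ ((p1 ∧ p0) ∨ p2))
  [∨I₂] p0 ⊢ (p0 ∨ p0)
    [Ax] p0 ⊢ p0
  [∨I₁] p1, p0 ⊢ ((p1 ∧ p0) ∨ p2)
    [∧I] p1, p0 ⊢ (p1 ∧ p0)
      [Ax] p1 ⊢ p1
      [Ax] p0 ⊢ p0

Result: YES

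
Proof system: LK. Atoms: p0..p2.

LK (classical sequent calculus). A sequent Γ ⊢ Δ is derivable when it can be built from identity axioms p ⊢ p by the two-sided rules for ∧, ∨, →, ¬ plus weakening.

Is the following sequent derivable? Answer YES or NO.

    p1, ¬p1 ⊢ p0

Proof tree:
[WR] p1, ¬p1 ⊢ p0
  [¬L] p1, ¬p1 ⊢ 
    [Ax] p1 ⊢ p1

Result: YES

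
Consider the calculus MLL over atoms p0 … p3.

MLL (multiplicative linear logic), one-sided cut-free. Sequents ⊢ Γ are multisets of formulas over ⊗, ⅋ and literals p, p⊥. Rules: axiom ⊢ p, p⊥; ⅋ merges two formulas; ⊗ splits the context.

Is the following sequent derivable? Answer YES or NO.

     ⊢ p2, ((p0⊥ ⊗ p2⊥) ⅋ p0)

Proof tree:
[⅋]  ⊢ p2, ((p0⊥ ⊗ p2⊥) ⅋ p0)
  [⊗]  ⊢ p0, p2, (p0⊥ ⊗ p2⊥)
    [Ax]  ⊢ p0, p0⊥
    [Ax]  ⊢ p2, p2⊥

Result: YES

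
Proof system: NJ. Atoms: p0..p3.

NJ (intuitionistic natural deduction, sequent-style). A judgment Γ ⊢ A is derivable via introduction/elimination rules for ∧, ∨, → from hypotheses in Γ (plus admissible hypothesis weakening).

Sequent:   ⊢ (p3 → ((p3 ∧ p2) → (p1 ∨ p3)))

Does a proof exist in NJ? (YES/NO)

Derivation trace:
[→I]  ⊢ (p3 → ((p3 ∧ p2) → (p1 ∨ p3)))
  [→I] p3 ⊢ ((p3 ∧ p2) → (p1 ∨ p3))
    [∨I₂] p3, (p3 ∧ p2) ⊢ (p1 ∨ p3)
      [Wk] p3, (p3 ∧ p2) ⊢ p3
        [Ax] p3 ⊢ p3

Result: YES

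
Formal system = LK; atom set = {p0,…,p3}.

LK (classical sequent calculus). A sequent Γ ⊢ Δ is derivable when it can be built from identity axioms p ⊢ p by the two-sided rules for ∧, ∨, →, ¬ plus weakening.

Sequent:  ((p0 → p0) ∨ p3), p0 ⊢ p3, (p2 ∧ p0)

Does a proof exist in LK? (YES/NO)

Search for a countermodel by truth-table:
  v=0000: Γ:[((p0 → p0) ∨ p3)=T, p0=F] Δ:[p3=F, (p2 ∧ p0)=F] refutes=False
  v=0001: Γ:[((p0 → p0) ∨ p3)=T, p0=F] Δ:[p3=T, (p2 ∧ p0)=F] refutes=False
  v=0010: Γ:[((p0 → p0) ∨ p3)=T, p0=F] Δ:[p3=F, (p2 ∧ p0)=F] refutes=False
  v=0011: Γ:[((p0 → p0) ∨ p3)=T, p0=F] Δ:[p3=T, (p2 ∧ p0)=F] refutes=False
  v=0100: Γ:[((p0 → p0) ∨ p3)=T, p0=F] Δ:[p3=F, (p2 ∧ p0)=F] refutes=False
  v=0101: Γ:[((p0 → p0) ∨ p3)=T, p0=F] Δ:[p3=T, (p2 ∧ p0)=F] refutes=False
  v=0110: Γ:[((p0 → p0) ∨ p3)=T, p0=F] Δ:[p3=F, (p2 ∧ p0)=F] refutes=False
  v=0111: Γ:[((p0 → p0) ∨ p3)=T, p0=F] Δ:[p3=T, (p2 ∧ p0)=F] refutes=False
  v=1000: Γ:[((p0 → p0) ∨ p3)=T, p0=T] Δ:[p3=F, (p2 ∧ p0)=F] refutes=True  ← countermodel

Result: NO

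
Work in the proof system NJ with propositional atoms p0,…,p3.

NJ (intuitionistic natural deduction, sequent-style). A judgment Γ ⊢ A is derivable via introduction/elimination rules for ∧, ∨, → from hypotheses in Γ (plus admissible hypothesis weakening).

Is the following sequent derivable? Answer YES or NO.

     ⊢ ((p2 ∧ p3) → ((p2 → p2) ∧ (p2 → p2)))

Derivation trace:
[→I]  ⊢ ((p2 ∧ p3) → ((p2 → p2) ∧ (p2 → p2)))
  [∧I] (p2 ∧ p3) ⊢ ((p2 → p2) ∧ (p2 → p2))
    [Wk] (p2 ∧ p3) ⊢ (p2 → p2)
      [→I]  ⊢ (p2 → p2)
        [Ax] p2 ⊢ p2
    [Wk] (p2 ∧ p3) ⊢ (p2 → p2)
      [→I]  ⊢ (p2 → p2)
        [Ax] p2 ⊢ p2

Result: YES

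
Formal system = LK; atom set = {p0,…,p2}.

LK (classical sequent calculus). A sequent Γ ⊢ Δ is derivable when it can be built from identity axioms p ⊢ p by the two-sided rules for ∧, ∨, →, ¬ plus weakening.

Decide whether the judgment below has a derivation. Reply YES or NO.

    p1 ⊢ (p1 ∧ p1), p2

Proof tree:
[WR] p1 ⊢ (p1 ∧ p1), p2
  [∧R] p1 ⊢ (p1 ∧ p1)
    [Ax] p1 ⊢ p1
    [Ax] p1 ⊢ p1

Result: YES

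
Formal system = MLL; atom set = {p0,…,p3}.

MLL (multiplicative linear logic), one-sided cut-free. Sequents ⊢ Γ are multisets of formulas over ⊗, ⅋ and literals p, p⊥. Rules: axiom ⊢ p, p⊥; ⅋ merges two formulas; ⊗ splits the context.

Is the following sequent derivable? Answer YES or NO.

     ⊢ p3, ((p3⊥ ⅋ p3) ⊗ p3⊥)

Derivation trace:
[⊗]  ⊢ p3, ((p3⊥ ⅋ p3) ⊗ p3⊥)
  [⅋]  ⊢ (p3⊥ ⅋ p3)
    [Ax]  ⊢ p3, p3⊥
  [Ax]  ⊢ p3, p3⊥

Result: YES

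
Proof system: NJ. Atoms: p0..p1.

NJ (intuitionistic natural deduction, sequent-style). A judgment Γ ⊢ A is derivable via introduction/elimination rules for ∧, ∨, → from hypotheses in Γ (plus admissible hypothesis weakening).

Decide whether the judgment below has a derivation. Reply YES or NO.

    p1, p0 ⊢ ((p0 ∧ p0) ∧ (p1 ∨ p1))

Proof tree:
[∧I] p1, p0 ⊢ ((p0 ∧ p0) ∧ (p1 ∨ p1))
  [∧I] p0 ⊢ (p0 ∧ p0)
    [Ax] p0 ⊢ p0
    [Ax] p0 ⊢ p0
  [∨I₁] p1 ⊢ (p1 ∨ p1)
    [Ax] p1 ⊢ p1

Result: YES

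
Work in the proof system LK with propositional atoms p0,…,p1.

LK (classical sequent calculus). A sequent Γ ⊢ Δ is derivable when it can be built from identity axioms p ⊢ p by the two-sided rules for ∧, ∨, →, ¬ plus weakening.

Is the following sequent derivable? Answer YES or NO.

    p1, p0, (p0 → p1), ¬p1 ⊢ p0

Proof tree:
[WR] p1, p0, (p0 → p1), ¬p1 ⊢ p0
  [¬L] p1, p0, (p0 → p1), ¬p1 ⊢ 
    [→L] p1, p0, (p0 → p1) ⊢ p1
      [Ax] p0 ⊢ p0
      [WL] p1, p1 ⊢ p1
        [Ax] p1 ⊢ p1

Result: YES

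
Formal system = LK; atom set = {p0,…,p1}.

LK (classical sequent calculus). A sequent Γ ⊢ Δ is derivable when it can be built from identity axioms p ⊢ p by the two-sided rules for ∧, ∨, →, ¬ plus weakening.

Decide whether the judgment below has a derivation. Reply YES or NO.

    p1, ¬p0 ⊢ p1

Proof tree:
[¬L] p1, ¬p0 ⊢ p1
  [WR] p1 ⊢ p1, p0
    [Ax] p1 ⊢ p1

Result: YES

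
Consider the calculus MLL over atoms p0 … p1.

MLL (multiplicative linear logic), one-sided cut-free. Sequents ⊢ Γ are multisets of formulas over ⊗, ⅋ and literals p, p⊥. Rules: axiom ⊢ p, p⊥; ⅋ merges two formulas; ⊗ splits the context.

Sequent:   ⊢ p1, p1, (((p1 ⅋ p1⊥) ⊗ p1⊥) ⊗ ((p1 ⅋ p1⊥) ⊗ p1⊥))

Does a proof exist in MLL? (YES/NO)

Derivation trace:
[⊗]  ⊢ p1, p1, (((p1 ⅋ p1⊥) ⊗ p1⊥) ⊗ ((p1 ⅋ p1⊥) ⊗ p1⊥))
  [⊗]  ⊢ p1, ((p1 ⅋ p1⊥) ⊗ p1⊥)
    [⅋]  ⊢ (p1 ⅋ p1⊥)
      [Ax]  ⊢ p1, p1⊥
    [Ax]  ⊢ p1, p1⊥
  [⊗]  ⊢ p1, ((p1 ⅋ p1⊥) ⊗ p1⊥)
    [⅋]  ⊢ (p1 ⅋ p1⊥)
      [Ax]  ⊢ p1, p1⊥
    [Ax]  ⊢ p1, p1⊥

Result: YES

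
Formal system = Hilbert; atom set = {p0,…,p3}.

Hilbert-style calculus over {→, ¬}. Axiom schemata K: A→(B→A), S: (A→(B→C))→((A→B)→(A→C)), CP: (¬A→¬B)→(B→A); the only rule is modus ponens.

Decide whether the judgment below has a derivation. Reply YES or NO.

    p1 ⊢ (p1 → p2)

Enumerate valuations to refute Γ ⊢ Δ:
  v=0000: Γ:[p1=F] Δ:[(p1 → p2)=T] refutes=False
  v=0001: Γ:[p1=F] Δ:[(p1 → p2)=T] refutes=False
  v=0010: Γ:[p1=F] Δ:[(p1 → p2)=T] refutes=False
  v=0011: Γ:[p1=F] Δ:[(p1 → p2)=T] refutes=False
  v=0100: Γ:[p1=T] Δ:[(p1 → p2)=F] refutes=True  ← countermodel

Result: NO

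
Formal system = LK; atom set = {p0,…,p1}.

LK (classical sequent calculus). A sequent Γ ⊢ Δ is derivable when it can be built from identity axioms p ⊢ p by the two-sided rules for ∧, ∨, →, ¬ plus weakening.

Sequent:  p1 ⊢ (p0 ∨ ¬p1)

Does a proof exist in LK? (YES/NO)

Truth-table refutation:
  v=00: Γ:[p1=F] Δ:[(p0 ∨ ¬p1)=T] refutes=False
  v=01: Γ:[p1=T] Δ:[(p0 ∨ ¬p1)=F] refutes=True  ← countermodel

Result: NO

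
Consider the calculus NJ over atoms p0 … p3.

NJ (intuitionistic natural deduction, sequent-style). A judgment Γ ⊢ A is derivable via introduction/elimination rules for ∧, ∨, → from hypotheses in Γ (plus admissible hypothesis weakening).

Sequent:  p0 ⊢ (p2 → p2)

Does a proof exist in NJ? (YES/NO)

Derivation (root first):
[Wk] p0 ⊢ (p2 → p2)
  [→I]  ⊢ (p2 → p2)
    [Ax] p2 ⊢ p2

Result: YES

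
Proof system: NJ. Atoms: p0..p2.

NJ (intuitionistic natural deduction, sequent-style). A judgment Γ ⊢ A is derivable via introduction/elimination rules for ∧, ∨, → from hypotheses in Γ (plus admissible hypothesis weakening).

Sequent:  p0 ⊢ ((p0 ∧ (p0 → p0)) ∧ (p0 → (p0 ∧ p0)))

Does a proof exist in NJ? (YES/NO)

Derivation trace:
[∧I] p0 ⊢ ((p0 ∧ (p0 → p0)) ∧ (p0 → (p0 ∧ p0)))
  [∧I] p0 ⊢ (p0 ∧ (p0 → p0))
    [Ax] p0 ⊢ p0
    [→I]  ⊢ (p0 → p0)
      [Ax] p0 ⊢ p0
  [→I]  ⊢ (p0 → (p0 ∧ p0))
    [∧I] p0 ⊢ (p0 ∧ p0)
      [Ax] p0 ⊢ p0
      [Ax] p0 ⊢ p0

Result: YES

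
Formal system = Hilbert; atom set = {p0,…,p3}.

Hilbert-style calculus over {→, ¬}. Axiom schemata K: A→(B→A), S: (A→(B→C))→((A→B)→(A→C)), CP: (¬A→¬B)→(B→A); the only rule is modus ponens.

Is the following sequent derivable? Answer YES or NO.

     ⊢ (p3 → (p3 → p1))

Enumerate valuations to refute Γ ⊢ Δ:
  v=0000: Γ:[] Δ:[(p3 → (p3 → p1))=T] refutes=False
  v=0001: Γ:[] Δ:[(p3 → (p3 → p1))=F] refutes=True  ← countermodel

Result: NO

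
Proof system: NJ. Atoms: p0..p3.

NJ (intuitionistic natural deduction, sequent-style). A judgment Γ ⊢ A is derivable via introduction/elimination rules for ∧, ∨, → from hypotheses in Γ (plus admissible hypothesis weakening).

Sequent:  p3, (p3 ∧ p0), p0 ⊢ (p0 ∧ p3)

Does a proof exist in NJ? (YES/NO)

Derivation trace:
[∧I] p3, (p3 ∧ p0), p0 ⊢ (p0 ∧ p3)
  [Ax] p0 ⊢ p0
  [Wk] p3, (p3 ∧ p0) ⊢ p3
    [Ax] p3 ⊢ p3

Result: YES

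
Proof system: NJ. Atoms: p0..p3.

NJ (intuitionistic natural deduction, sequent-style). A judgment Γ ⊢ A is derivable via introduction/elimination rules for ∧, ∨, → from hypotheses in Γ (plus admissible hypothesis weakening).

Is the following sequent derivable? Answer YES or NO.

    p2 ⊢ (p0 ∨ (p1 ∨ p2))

Derivation (root first):
[∨I₂] p2 ⊢ (p0 ∨ (p1 ∨ p2))
  [∨I₂] p2 ⊢ (p1 ∨ p2)
    [Ax] p2 ⊢ p2

Result: YES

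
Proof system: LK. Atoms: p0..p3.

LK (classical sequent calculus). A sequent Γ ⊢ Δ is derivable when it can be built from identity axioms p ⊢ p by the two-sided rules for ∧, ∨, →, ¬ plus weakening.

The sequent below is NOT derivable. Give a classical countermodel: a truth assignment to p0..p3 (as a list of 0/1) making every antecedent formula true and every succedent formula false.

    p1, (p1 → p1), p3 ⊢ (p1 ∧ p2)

Enumerate valuations to refute Γ ⊢ Δ:
  v=0000: Γ:[p1=F, (p1 → p1)=T, p3=F] Δ:[(p1 ∧ p2)=F] refutes=False
  v=0001: Γ:[p1=F, (p1 → p1)=T, p3=T] Δ:[(p1 ∧ p2)=F] refutes=False
  v=0010: Γ:[p1=F, (p1 → p1)=T, p3=F] Δ:[(p1 ∧ p2)=F] refutes=False
  v=0011: Γ:[p1=F, (p1 → p1)=T, p3=T] Δ:[(p1 ∧ p2)=F] refutes=False
  v=0100: Γ:[p1=T, (p1 → p1)=T, p3=F] Δ:[(p1 ∧ p2)=F] refutes=False
  v=0101: Γ:[p1=T, (p1 → p1)=T, p3=T] Δ:[(p1 ∧ p2)=F] refutes=True  ← countermodel

Result: [0, 1, 0, 1]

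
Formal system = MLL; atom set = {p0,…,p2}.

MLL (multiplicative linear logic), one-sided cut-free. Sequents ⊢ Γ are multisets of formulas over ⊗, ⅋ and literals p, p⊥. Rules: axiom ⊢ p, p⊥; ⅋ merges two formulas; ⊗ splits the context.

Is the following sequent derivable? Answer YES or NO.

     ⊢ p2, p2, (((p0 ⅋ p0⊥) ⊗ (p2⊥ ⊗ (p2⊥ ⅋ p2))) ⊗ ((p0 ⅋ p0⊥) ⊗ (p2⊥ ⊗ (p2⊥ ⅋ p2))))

Derivation (root first):
[⊗]  ⊢ p2, p2, (((p0 ⅋ p0⊥) ⊗ (p2⊥ ⊗ (p2⊥ ⅋ p2))) ⊗ ((p0 ⅋ p0⊥) ⊗ (p2⊥ ⊗ (p2⊥ ⅋ p2))))
  [⊗]  ⊢ p2, ((p0 ⅋ p0⊥) ⊗ (p2⊥ ⊗ (p2⊥ ⅋ p2)))
    [⅋]  ⊢ (p0 ⅋ p0⊥)
      [Ax]  ⊢ p0, p0⊥
    [⊗]  ⊢ p2, (p2⊥ ⊗ (p2⊥ ⅋ p2))
      [Ax]  ⊢ p2, p2⊥
      [⅋]  ⊢ (p2⊥ ⅋ p2)
        [Ax]  ⊢ p2, p2⊥
  [⊗]  ⊢ p2, ((p0 ⅋ p0⊥) ⊗ (p2⊥ ⊗ (p2⊥ ⅋ p2)))
    [⅋]  ⊢ (p0 ⅋ p0⊥)
      [Ax]  ⊢ p0, p0⊥
    [⊗]  ⊢ p2, (p2⊥ ⊗ (p2⊥ ⅋ p2))
      [Ax]  ⊢ p2, p2⊥
      [⅋]  ⊢ (p2⊥ ⅋ p2)
        [Ax]  ⊢ p2, p2⊥

Result: YES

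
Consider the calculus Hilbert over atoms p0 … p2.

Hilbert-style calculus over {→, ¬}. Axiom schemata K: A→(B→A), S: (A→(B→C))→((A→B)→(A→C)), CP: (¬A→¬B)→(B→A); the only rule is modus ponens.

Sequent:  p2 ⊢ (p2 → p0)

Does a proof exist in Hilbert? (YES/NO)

Truth-table refutation:
  v=000: Γ:[p2=F] Δ:[(p2 → p0)=T] refutes=False
  v=001: Γ:[p2=T] Δ:[(p2 → p0)=F] refutes=True  ← countermodel

Result: NO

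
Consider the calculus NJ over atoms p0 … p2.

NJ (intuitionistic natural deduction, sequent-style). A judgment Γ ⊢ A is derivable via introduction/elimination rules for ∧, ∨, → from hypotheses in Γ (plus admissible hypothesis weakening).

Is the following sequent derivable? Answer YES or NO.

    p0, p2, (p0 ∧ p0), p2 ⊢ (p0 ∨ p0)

Derivation trace:
[Wk] p0, p2, (p0 ∧ p0), p2 ⊢ (p0 ∨ p0)
  [Wk] p0, p2, (p0 ∧ p0) ⊢ (p0 ∨ p0)
    [∨I₁] p0, p2 ⊢ (p0 ∨ p0)
      [Wk] p0, p2 ⊢ p0
        [Ax] p0 ⊢ p0

Result: YES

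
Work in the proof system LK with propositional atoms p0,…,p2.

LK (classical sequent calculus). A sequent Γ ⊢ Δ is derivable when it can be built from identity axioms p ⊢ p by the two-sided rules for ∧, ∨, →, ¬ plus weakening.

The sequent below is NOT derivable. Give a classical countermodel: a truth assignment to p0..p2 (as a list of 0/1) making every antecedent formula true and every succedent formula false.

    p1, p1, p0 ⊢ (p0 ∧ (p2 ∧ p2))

Enumerate valuations to refute Γ ⊢ Δ:
  v=000: Γ:[p1=F, p1=F, p0=F] Δ:[(p0 ∧ (p2 ∧ p2))=F] refutes=False
  v=001: Γ:[p1=F, p1=F, p0=F] Δ:[(p0 ∧ (p2 ∧ p2))=F] refutes=False
  v=010: Γ:[p1=T, p1=T, p0=F] Δ:[(p0 ∧ (p2 ∧ p2))=F] refutes=False
  v=011: Γ:[p1=T, p1=T, p0=F] Δ:[(p0 ∧ (p2 ∧ p2))=F] refutes=False
  v=100: Γ:[p1=F, p1=F, p0=T] Δ:[(p0 ∧ (p2 ∧ p2))=F] refutes=False
  v=101: Γ:[p1=F, p1=F, p0=T] Δ:[(p0 ∧ (p2 ∧ p2))=T] refutes=False
  v=110: Γ:[p1=T, p1=T, p0=T] Δ:[(p0 ∧ (p2 ∧ p2))=F] refutes=True  ← countermodel

Result: [1, 1, 0]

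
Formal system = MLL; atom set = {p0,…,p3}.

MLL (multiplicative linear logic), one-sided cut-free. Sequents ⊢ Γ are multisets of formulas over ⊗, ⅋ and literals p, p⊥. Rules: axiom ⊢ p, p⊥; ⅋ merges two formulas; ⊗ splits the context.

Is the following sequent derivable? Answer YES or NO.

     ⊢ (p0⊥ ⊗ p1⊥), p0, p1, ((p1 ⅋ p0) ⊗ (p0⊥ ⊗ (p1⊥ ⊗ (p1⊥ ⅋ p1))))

Derivation trace:
[⊗]  ⊢ (p0⊥ ⊗ p1⊥), p0, p1, ((p1 ⅋ p0) ⊗ (p0⊥ ⊗ (p1⊥ ⊗ (p1⊥ ⅋ p1))))
  [⅋]  ⊢ (p0⊥ ⊗ p1⊥), (p1 ⅋ p0)
    [⊗]  ⊢ p0, p1, (p0⊥ ⊗ p1⊥)
      [Ax]  ⊢ p0, p0⊥
      [Ax]  ⊢ p1, p1⊥
  [⊗]  ⊢ p0, p1, (p0⊥ ⊗ (p1⊥ ⊗ (p1⊥ ⅋ p1)))
    [Ax]  ⊢ p0, p0⊥
    [⊗]  ⊢ p1, (p1⊥ ⊗ (p1⊥ ⅋ p1))
      [Ax]  ⊢ p1, p1⊥
      [⅋]  ⊢ (p1⊥ ⅋ p1)
        [Ax]  ⊢ p1, p1⊥

Result: YES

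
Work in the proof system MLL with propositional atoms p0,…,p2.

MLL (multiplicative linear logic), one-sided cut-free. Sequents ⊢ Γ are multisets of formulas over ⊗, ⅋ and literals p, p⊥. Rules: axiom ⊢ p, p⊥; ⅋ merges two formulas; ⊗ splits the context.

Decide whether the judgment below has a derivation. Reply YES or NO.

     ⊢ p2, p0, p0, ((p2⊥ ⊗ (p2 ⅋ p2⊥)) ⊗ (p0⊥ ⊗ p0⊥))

Derivation (root first):
[⊗]  ⊢ p2, p0, p0, ((p2⊥ ⊗ (p2 ⅋ p2⊥)) ⊗ (p0⊥ ⊗ p0⊥))
  [⊗]  ⊢ p2, (p2⊥ ⊗ (p2 ⅋ p2⊥))
    [Ax]  ⊢ p2, p2⊥
    [⅋]  ⊢ (p2 ⅋ p2⊥)
      [Ax]  ⊢ p2, p2⊥
  [⊗]  ⊢ p0, p0, (p0⊥ ⊗ p0⊥)
    [Ax]  ⊢ p0, p0⊥
    [Ax]  ⊢ p0, p0⊥

Result: YES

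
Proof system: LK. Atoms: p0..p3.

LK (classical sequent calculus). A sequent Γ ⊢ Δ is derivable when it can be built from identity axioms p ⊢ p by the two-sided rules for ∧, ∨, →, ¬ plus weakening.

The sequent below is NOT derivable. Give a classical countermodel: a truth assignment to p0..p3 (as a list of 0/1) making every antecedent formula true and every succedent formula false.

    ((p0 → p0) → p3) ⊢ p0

Truth-table refutation:
  v=0000: Γ:[((p0 → p0) → p3)=F] Δ:[p0=F] refutes=False
  v=0001: Γ:[((p0 → p0) → p3)=T] Δ:[p0=F] refutes=True  ← countermodel

Result: [0, 0, 0, 1]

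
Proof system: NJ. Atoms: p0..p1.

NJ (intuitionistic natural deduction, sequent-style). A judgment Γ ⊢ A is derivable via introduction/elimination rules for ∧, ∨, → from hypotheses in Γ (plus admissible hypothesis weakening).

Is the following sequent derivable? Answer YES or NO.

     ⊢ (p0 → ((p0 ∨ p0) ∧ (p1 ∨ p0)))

Derivation (root first):
[→I]  ⊢ (p0 → ((p0 ∨ p0) ∧ (p1 ∨ p0)))
  [∧I] p0 ⊢ ((p0 ∨ p0) ∧ (p1 ∨ p0))
    [∨I₁] p0, p0 ⊢ (p0 ∨ p0)
      [Wk] p0, p0 ⊢ p0
        [Ax] p0 ⊢ p0
    [∨I₂] p0 ⊢ (p1 ∨ p0)
      [Ax] p0 ⊢ p0

Result: YES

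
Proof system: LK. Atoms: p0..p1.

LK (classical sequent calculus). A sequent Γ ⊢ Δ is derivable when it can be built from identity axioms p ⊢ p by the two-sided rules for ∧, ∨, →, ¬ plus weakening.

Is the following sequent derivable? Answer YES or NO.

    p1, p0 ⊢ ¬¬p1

Derivation (root first):
[¬R] p1, p0 ⊢ ¬¬p1
  [¬L] p1, p0, ¬p1 ⊢ 
    [WL] p1, p0 ⊢ p1
      [Ax] p1 ⊢ p1

Result: YES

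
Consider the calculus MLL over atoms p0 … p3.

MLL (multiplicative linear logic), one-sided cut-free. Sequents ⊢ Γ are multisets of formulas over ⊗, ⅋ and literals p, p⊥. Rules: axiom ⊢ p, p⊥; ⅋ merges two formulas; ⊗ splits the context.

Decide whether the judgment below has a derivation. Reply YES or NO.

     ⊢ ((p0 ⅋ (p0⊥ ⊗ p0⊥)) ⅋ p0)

Derivation (root first):
[⅋]  ⊢ ((p0 ⅋ (p0⊥ ⊗ p0⊥)) ⅋ p0)
  [⅋]  ⊢ p0, (p0 ⅋ (p0⊥ ⊗ p0⊥))
    [⊗]  ⊢ p0, p0, (p0⊥ ⊗ p0⊥)
      [Ax]  ⊢ p0, p0⊥
      [Ax]  ⊢ p0, p0⊥

Result: YES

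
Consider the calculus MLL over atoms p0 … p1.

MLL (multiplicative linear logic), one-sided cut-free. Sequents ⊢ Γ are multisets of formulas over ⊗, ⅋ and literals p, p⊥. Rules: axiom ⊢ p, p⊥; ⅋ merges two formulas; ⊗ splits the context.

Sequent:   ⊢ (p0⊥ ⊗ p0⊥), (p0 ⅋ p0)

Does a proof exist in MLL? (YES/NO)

Derivation trace:
[⅋]  ⊢ (p0⊥ ⊗ p0⊥), (p0 ⅋ p0)
  [⊗]  ⊢ p0, p0, (p0⊥ ⊗ p0⊥)
    [Ax]  ⊢ p0, p0⊥
    [Ax]  ⊢ p0, p0⊥

Result: YES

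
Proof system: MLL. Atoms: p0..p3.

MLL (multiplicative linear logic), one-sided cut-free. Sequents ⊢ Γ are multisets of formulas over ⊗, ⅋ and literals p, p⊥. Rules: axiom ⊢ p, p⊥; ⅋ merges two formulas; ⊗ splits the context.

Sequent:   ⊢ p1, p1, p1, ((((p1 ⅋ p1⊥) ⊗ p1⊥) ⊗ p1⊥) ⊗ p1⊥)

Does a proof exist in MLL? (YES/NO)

Proof tree:
[⊗]  ⊢ p1, p1, p1, ((((p1 ⅋ p1⊥) ⊗ p1⊥) ⊗ p1⊥) ⊗ p1⊥)
  [⊗]  ⊢ p1, p1, (((p1 ⅋ p1⊥) ⊗ p1⊥) ⊗ p1⊥)
    [⊗]  ⊢ p1, ((p1 ⅋ p1⊥) ⊗ p1⊥)
      [⅋]  ⊢ (p1 ⅋ p1⊥)
        [Ax]  ⊢ p1, p1⊥
      [Ax]  ⊢ p1, p1⊥
    [Ax]  ⊢ p1, p1⊥
  [Ax]  ⊢ p1, p1⊥

Result: YES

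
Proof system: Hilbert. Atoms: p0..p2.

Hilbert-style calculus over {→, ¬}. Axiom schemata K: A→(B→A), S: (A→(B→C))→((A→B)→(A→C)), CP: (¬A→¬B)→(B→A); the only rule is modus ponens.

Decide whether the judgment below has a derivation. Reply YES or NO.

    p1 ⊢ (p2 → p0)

Truth-table refutation:
  v=000: Γ:[p1=F] Δ:[(p2 → p0)=T] refutes=False
  v=001: Γ:[p1=F] Δ:[(p2 → p0)=F] refutes=False
  v=010: Γ:[p1=T] Δ:[(p2 → p0)=T] refutes=False
  v=011: Γ:[p1=T] Δ:[(p2 → p0)=F] refutes=True  ← countermodel

Result: NO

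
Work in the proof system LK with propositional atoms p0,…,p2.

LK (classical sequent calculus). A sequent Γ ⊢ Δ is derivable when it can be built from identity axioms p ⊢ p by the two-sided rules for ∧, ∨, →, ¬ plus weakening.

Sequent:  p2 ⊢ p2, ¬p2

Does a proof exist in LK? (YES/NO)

Proof tree:
[¬R] p2 ⊢ p2, ¬p2
  [WL] p2, p2 ⊢ p2
    [Ax] p2 ⊢ p2

Result: YES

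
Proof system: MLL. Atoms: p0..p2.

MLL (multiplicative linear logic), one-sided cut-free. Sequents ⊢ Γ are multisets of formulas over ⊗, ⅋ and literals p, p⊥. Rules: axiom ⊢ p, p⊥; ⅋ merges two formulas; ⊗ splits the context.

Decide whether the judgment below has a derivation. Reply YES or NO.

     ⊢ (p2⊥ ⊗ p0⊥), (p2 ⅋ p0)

Proof tree:
[⅋]  ⊢ (p2⊥ ⊗ p0⊥), (p2 ⅋ p0)
  [⊗]  ⊢ p2, p0, (p2⊥ ⊗ p0⊥)
    [Ax]  ⊢ p2, p2⊥
    [Ax]  ⊢ p0, p0⊥

Result: YES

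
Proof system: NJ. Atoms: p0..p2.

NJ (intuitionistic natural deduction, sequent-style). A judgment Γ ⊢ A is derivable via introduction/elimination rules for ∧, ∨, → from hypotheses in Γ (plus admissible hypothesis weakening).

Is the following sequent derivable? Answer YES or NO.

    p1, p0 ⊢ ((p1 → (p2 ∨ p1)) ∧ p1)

Derivation (root first):
[∧I] p1, p0 ⊢ ((p1 → (p2 ∨ p1)) ∧ p1)
  [→I]  ⊢ (p1 → (p2 ∨ p1))
    [∨I₂] p1 ⊢ (p2 ∨ p1)
      [Ax] p1 ⊢ p1
  [Wk] p1, p0 ⊢ p1
    [Ax] p1 ⊢ p1

Result: YES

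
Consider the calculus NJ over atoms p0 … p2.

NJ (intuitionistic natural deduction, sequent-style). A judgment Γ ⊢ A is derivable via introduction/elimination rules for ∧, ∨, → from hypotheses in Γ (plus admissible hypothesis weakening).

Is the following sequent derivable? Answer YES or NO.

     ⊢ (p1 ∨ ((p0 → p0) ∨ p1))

Derivation (root first):
[∨I₂]  ⊢ (p1 ∨ ((p0 → p0) ∨ p1))
  [∨I₁]  ⊢ ((p0 → p0) ∨ p1)
    [→I]  ⊢ (p0 → p0)
      [Ax] p0 ⊢ p0

Result: YES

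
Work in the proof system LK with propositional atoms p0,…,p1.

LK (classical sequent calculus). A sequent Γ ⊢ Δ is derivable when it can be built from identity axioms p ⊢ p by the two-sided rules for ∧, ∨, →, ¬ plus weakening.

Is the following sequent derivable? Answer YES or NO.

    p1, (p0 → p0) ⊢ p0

Search for a countermodel by truth-table:
  v=00: Γ:[p1=F, (p0 → p0)=T] Δ:[p0=F] refutes=False
  v=01: Γ:[p1=T, (p0 → p0)=T] Δ:[p0=F] refutes=True  ← countermodel

Result: NO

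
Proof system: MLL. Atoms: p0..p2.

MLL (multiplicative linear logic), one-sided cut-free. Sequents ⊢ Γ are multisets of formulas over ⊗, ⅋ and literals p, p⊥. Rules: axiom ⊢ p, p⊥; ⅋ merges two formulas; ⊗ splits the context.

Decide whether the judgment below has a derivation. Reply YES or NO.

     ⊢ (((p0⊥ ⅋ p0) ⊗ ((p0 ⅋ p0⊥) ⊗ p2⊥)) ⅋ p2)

Derivation (root first):
[⅋]  ⊢ (((p0⊥ ⅋ p0) ⊗ ((p0 ⅋ p0⊥) ⊗ p2⊥)) ⅋ p2)
  [⊗]  ⊢ p2, ((p0⊥ ⅋ p0) ⊗ ((p0 ⅋ p0⊥) ⊗ p2⊥))
    [⅋]  ⊢ (p0⊥ ⅋ p0)
      [Ax]  ⊢ p0, p0⊥
    [⊗]  ⊢ p2, ((p0 ⅋ p0⊥) ⊗ p2⊥)
      [⅋]  ⊢ (p0 ⅋ p0⊥)
        [Ax]  ⊢ p0, p0⊥
      [Ax]  ⊢ p2, p2⊥

Result: YES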